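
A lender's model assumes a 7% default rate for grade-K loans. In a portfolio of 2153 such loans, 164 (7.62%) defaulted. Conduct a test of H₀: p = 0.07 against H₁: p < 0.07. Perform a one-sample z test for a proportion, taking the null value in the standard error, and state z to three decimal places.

z = 1.123

p̂ = 164/2153 ≈ 0.076173.
Under H₀, SE = √(0.07·0.93/2153) = √(3.02369e-05) = 0.005499.
z = (0.076173 − 0.07)/0.005499 = 0.006173/0.005499 = 1.123.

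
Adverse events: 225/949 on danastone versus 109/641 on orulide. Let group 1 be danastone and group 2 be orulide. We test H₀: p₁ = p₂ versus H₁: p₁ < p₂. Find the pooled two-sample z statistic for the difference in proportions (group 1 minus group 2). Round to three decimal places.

z = 3.219

p̂₁ = 225/949 = 0.237092, p̂₂ = 109/641 = 0.170047.
Pooled p̂ = (225+109)/(949+641) = 334/1590 = 0.210063.
SE = √(p̂(1−p̂)(1/n₁+1/n₂)) = √(0.210063·0.789937·0.0026138) = √(0.000433725) = 0.020826.
z = (0.237092 − 0.170047)/0.020826 = 0.067045/0.020826 = 3.219.
p-value = P(Z < 3.219) ≈ 0.9994.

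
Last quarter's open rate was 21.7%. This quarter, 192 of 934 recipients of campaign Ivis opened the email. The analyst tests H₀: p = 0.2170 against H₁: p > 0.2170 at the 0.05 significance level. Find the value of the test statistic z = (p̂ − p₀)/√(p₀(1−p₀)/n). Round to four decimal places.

z = -0.8476

p̂ = 192/934 = 0.205567.
Under H₀, SE = √(0.217·0.783/934) = √(0.000181918) = 0.013488.
z = (0.205567 − 0.217)/0.013488 = -0.011433/0.013488 = -0.8476.
p-value = P(Z > -0.848) ≈ 0.8017, so at α = 0.05 we fail to reject H₀.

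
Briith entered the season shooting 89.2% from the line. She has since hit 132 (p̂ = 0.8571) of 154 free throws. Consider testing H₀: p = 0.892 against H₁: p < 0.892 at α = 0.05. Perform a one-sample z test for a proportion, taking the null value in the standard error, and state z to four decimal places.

p̂ = 132/154 ≈ 0.857143.
Under H₀, SE = √(0.892·0.108/154) = √(0.000625558) = 0.025011.
z = (0.857143 − 0.892)/0.025011 = -0.034857/0.025011 = -1.3937.
p-value = P(Z < -1.394) ≈ 0.0817; since p > α = 0.05, fail to reject H₀.

z = -1.3937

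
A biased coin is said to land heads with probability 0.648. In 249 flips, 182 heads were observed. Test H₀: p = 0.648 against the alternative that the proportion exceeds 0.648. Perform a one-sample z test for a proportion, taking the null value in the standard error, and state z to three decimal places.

p̂ = 182/249 = 0.730924.
Standard error under H₀: √(0.648×0.352/249) = 0.030266.
z = (0.730924 − 0.648)/0.030266 = 0.082924/0.030266 = 2.740.

z = 2.740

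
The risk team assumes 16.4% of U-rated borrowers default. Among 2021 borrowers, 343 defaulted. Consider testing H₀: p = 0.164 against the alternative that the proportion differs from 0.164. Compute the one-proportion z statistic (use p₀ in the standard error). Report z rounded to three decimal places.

z = 0.694

p̂ = 343/2021 ≈ 0.16972.
SE = √(p₀(1−p₀)/n) = √(0.1371/2021) = 0.00824.
z = (0.16972 − 0.164)/0.00824 = 0.00572/0.00824 = 0.694.
p-value = 2·P(Z > 0.694) ≈ 0.4875.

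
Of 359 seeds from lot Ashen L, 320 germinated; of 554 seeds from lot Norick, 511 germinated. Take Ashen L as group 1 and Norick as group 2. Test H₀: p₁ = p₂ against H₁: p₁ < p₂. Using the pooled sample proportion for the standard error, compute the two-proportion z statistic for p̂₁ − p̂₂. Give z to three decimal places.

p̂₁ = 320/359 = 0.89136, p̂₂ = 511/554 = 0.92238.
Pooled p̂ = (320+511)/(359+554) = 831/913 = 0.91019.
SE = √(p̂(1−p̂)(1/n₁+1/n₂)) = √(0.91019·0.08981·0.00459057) = √(0.000375267) = 0.01937.
z = (0.89136 − 0.92238)/0.01937 = -0.03102/0.01937 = -1.601.

z = -1.601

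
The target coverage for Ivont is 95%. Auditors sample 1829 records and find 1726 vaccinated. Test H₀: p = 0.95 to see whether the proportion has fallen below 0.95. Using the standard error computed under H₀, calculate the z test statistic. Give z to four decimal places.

p̂ = 1726/1829 ≈ 0.943685.
Under H₀, SE = √(0.95·0.05/1829) = √(2.59705e-05) = 0.005096.
z = (0.943685 − 0.95)/0.005096 = -0.006315/0.005096 = -1.2392.

z = -1.2392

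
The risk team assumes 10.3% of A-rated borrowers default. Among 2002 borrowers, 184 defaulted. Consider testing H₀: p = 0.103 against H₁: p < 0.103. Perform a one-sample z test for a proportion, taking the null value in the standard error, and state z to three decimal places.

z = -1.633

p̂ = 184/2002 ≈ 0.09191.
SE = √(p₀(1−p₀)/n) = √(0.092391/2002) = 0.00679.
z = (0.09191 − 0.103)/0.00679 = -0.01109/0.00679 = -1.633.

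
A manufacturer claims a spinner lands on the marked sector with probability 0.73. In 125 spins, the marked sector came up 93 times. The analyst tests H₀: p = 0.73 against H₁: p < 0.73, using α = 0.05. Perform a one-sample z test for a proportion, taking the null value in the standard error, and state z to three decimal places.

z = 0.353

p̂ = 93/125 = 0.74400.
Under H₀, SE = √(0.73·0.27/125) = √(0.0015768) = 0.03971.
z = (0.74400 − 0.73)/0.03971 = 0.01400/0.03971 = 0.353.
p-value = P(Z < 0.353) ≈ 0.6378, so at α = 0.05 we fail to reject H₀.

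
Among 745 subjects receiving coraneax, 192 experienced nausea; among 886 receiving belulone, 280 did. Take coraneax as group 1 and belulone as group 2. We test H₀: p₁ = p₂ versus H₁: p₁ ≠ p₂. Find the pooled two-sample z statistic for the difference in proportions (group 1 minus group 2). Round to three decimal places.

z = -2.587

p̂₁ = 192/745 ≈ 0.25772, p̂₂ = 280/886 ≈ 0.31603.
Pooled p̂ = (192+280)/(745+886) = 472/1631 = 0.28939.
SE = √(0.205645 × 0.00247095) = 0.02254.
z = (0.25772 − 0.31603)/0.02254 = -0.05831/0.02254 = -2.587.
Two-sided p-value ≈ 2·Φ(−2.587) = 0.0097.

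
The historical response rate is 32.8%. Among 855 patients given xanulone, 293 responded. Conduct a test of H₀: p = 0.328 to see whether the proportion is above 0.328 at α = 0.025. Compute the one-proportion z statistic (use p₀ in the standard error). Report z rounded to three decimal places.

p̂ = 293/855 = 0.34269.
SE = √(p₀(1−p₀)/n) = √(0.22042/855) = 0.01606.
z = (0.34269 − 0.328)/0.01606 = 0.01469/0.01606 = 0.915.
p-value = P(Z > 0.915) ≈ 0.1801. With α = 0.025, fail to reject H₀.

z = 0.915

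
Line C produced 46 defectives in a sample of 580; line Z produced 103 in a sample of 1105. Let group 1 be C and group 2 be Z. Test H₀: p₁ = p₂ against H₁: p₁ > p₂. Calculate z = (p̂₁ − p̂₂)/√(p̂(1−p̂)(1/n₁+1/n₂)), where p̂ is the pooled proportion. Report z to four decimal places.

z = -0.9550

p̂₁ = 46/580 = 0.079310, p̂₂ = 103/1105 = 0.093213.
Pooled p̂ = (46+103)/(580+1105) = 149/1685 = 0.088427.
SE = √(p̂(1−p̂)(1/n₁+1/n₂)) = √(0.088427·0.911573·0.00262912) = √(0.000211927) = 0.014558.
z = (0.079310 − 0.093213)/0.014558 = -0.013903/0.014558 = -0.9550.
p-value = P(Z > -0.955) ≈ 0.8302.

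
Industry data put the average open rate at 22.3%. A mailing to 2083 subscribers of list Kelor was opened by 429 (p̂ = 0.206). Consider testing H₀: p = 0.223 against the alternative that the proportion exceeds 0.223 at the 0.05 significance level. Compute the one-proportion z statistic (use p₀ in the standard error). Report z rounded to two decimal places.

z = -1.87

p̂ = 429/2083 = 0.2060.
SE = √(p₀(1−p₀)/n) = √(0.17327/2083) = 0.0091.
z = (0.2060 − 0.223)/0.0091 = -0.0170/0.0091 = -1.87.
p-value = P(Z > -1.869) ≈ 0.9692, so at α = 0.05 we fail to reject H₀.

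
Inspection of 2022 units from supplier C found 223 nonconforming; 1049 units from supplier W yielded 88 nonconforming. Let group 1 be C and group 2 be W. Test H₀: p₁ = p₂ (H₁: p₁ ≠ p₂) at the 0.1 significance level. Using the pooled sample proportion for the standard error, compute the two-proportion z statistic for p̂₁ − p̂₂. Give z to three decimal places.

p̂₁ = 223/2022 = 0.11029, p̂₂ = 88/1049 = 0.08389.
Pooled p̂ = (223+88)/(2022+1049) = 311/3071 = 0.10127.
SE = √(0.0910143 × 0.00144785) = 0.01148.
z = (0.11029 − 0.08389)/0.01148 = 0.02640/0.01148 = 2.300.
p-value = 2·P(Z > 2.300) ≈ 0.0215. With α = 0.1, reject H₀.

z = 2.300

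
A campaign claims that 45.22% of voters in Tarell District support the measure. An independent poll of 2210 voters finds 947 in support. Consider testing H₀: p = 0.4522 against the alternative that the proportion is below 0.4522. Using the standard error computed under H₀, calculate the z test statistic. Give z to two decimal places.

z = -2.24

p̂ = 947/2210 = 0.4285.
Under H₀, SE = √(0.4522·0.5478/2210) = √(0.000112088) = 0.0106.
z = (0.4285 − 0.4522)/0.0106 = -0.0237/0.0106 = -2.24.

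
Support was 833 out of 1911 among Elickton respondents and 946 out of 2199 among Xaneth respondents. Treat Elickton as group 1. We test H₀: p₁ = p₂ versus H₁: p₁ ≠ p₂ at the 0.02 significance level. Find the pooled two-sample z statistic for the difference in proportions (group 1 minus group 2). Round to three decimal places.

z = 0.368

p̂₁ = 833/1911 = 0.43590, p̂₂ = 946/2199 = 0.43020.
Pooled p̂ = (833+946)/(1911+2199) = 1779/4110 = 0.43285.
SE = √(p̂(1−p̂)(1/n₁+1/n₂)) = √(0.43285·0.56715·0.000978038) = √(0.000240099) = 0.01550.
z = (0.43590 − 0.43020)/0.01550 = 0.00570/0.01550 = 0.368.
p-value = 2·P(Z > 0.368) ≈ 0.7129; since p > α = 0.02, fail to reject H₀.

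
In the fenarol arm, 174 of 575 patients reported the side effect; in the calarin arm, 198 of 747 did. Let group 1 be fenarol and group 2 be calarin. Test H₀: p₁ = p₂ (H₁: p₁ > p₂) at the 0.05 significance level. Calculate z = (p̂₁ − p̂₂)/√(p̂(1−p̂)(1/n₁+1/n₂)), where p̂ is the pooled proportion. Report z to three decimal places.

p̂₁ = 174/575 ≈ 0.30261, p̂₂ = 198/747 ≈ 0.26506.
Pooled p̂ = (174+198)/(575+747) = 372/1322 = 0.28139.
SE = √(0.20221 × 0.00307782) = 0.02495.
z = (0.30261 − 0.26506)/0.02495 = 0.03755/0.02495 = 1.505.
p-value = P(Z > 1.505) ≈ 0.0661, so at α = 0.05 we fail to reject H₀.

z = 1.505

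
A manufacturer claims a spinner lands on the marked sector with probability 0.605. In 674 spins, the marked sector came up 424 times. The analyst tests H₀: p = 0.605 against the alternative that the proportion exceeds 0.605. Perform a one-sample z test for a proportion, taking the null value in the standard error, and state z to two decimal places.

z = 1.28

p̂ = 424/674 = 0.6291.
Under H₀, SE = √(0.605·0.395/674) = √(0.000354562) = 0.0188.
z = (0.6291 − 0.605)/0.0188 = 0.0241/0.0188 = 1.28.
p-value = P(Z > 1.279) ≈ 0.1005.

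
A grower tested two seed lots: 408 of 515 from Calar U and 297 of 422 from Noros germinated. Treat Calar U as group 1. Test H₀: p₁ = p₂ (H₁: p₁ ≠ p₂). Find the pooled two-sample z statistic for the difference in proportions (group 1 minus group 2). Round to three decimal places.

p̂₁ = 408/515 = 0.79223, p̂₂ = 297/422 = 0.70379.
Pooled p̂ = (408+297)/(515+422) = 705/937 = 0.75240.
SE = √(0.186294 × 0.00431142) = 0.02834.
z = (0.79223 − 0.70379)/0.02834 = 0.08844/0.02834 = 3.121.
p-value = 2·P(Z > 3.121) ≈ 0.0018.

z = 3.121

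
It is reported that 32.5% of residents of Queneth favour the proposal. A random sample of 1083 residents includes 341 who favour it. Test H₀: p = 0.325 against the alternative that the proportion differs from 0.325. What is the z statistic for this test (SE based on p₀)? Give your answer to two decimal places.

z = -0.71

p̂ = 341/1083 = 0.3149.
Standard error under H₀: √(0.325×0.675/1083) = 0.0142.
z = (0.3149 − 0.325)/0.0142 = -0.0101/0.0142 = -0.71.
Two-sided p-value ≈ 2·Φ(−0.712) = 0.4764.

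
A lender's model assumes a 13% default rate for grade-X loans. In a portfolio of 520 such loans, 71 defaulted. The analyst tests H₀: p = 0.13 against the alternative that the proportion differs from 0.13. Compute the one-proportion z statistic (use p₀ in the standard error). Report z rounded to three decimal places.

p̂ = 71/520 ≈ 0.13654.
Standard error under H₀: √(0.13×0.87/520) = 0.01475.
z = (0.13654 − 0.13)/0.01475 = 0.00654/0.01475 = 0.443.

z = 0.443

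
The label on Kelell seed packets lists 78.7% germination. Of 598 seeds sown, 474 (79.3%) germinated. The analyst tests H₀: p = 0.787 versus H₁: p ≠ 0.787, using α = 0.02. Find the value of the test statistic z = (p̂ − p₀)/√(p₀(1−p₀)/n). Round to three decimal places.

p̂ = 474/598 = 0.79264.
Standard error under H₀: √(0.787×0.213/598) = 0.01674.
z = (0.79264 − 0.787)/0.01674 = 0.00564/0.01674 = 0.337.
Two-sided p-value ≈ 2·Φ(−0.337) = 0.7361. With α = 0.02, fail to reject H₀.

z = 0.337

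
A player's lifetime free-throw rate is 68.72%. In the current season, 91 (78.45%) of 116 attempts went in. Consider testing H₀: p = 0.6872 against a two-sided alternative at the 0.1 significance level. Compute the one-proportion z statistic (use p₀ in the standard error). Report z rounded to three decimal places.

z = 2.260

p̂ = 91/116 ≈ 0.78448.
SE = √(p₀(1−p₀)/n) = √(0.21496/116) = 0.04305.
z = (0.78448 − 0.6872)/0.04305 = 0.09728/0.04305 = 2.260.
p-value = 2·P(Z > 2.260) ≈ 0.0238, so at α = 0.1 we reject H₀.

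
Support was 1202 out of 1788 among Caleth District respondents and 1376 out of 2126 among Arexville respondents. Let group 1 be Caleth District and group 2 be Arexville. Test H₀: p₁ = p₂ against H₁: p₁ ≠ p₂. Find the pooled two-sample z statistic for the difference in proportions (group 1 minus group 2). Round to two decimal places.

z = 1.65

p̂₁ = 1202/1788 ≈ 0.6723, p̂₂ = 1376/2126 ≈ 0.6472.
Pooled p̂ = (1202+1376)/(1788+2126) = 2578/3914 = 0.6587.
SE = √(0.224827 × 0.00102965) = 0.0152.
z = (0.6723 − 0.6472)/0.0152 = 0.0251/0.0152 = 1.65.
Two-sided p-value ≈ 2·Φ(−1.645) = 0.0999.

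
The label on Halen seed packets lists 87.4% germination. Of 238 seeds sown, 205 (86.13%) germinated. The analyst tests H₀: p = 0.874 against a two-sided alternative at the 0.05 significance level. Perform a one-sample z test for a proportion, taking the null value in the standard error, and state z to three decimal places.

z = -0.588

p̂ = 205/238 = 0.861345.
Standard error under H₀: √(0.874×0.126/238) = 0.021511.
z = (0.861345 − 0.874)/0.021511 = -0.012655/0.021511 = -0.588.
p-value = 2·P(Z > 0.588) ≈ 0.5563. With α = 0.05, fail to reject H₀.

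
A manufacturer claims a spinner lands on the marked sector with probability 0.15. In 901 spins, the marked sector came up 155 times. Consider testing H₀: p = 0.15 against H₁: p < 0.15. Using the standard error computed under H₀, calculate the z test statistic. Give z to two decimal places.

p̂ = 155/901 = 0.1720.
Under H₀, SE = √(0.15·0.85/901) = √(0.000141509) = 0.0119.
z = (0.1720 − 0.15)/0.0119 = 0.0220/0.0119 = 1.85.
p-value = P(Z < 1.852) ≈ 0.9680.

z = 1.85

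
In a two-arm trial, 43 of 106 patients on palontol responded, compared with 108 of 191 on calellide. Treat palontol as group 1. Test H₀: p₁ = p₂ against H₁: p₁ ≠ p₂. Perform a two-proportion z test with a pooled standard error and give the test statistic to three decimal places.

z = -2.639

p̂₁ = 43/106 ≈ 0.40566, p̂₂ = 108/191 ≈ 0.56545.
Pooled p̂ = (43+108)/(106+191) = 151/297 = 0.50842.
SE = √(0.249929 × 0.0146696) = 0.06055.
z = (0.40566 − 0.56545)/0.06055 = -0.15979/0.06055 = -2.639.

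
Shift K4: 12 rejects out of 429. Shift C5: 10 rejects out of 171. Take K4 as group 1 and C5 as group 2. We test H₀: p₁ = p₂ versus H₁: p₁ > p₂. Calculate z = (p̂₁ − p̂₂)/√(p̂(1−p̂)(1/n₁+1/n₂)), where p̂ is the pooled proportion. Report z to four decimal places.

z = -1.7949

p̂₁ = 12/429 = 0.027972, p̂₂ = 10/171 = 0.058480.
Pooled p̂ = (12+10)/(429+171) = 22/600 = 0.036667.
SE = √(0.0353222 × 0.00817896) = 0.016997.
z = (0.027972 − 0.058480)/0.016997 = -0.030508/0.016997 = -1.7949.
p-value = P(Z > -1.795) ≈ 0.9637.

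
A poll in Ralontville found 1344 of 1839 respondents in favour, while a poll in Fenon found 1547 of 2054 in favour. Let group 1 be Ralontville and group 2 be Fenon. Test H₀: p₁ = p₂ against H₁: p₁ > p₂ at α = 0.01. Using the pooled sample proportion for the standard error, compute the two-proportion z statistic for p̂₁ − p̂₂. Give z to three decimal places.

p̂₁ = 1344/1839 ≈ 0.730832, p̂₂ = 1547/2054 ≈ 0.753165.
Pooled p̂ = (1344+1547)/(1839+2054) = 2891/3893 = 0.742615.
SE = √(p̂(1−p̂)(1/n₁+1/n₂)) = √(0.742615·0.257385·0.00103063) = √(0.000196992) = 0.014035.
z = (0.730832 − 0.753165)/0.014035 = -0.022333/0.014035 = -1.591.
p-value = P(Z > -1.591) ≈ 0.9442, so at α = 0.01 we fail to reject H₀.

z = -1.591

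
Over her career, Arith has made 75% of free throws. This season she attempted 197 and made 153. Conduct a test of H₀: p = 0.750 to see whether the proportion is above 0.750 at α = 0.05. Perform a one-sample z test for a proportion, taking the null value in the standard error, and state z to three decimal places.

p̂ = 153/197 = 0.77665.
Standard error under H₀: √(0.75×0.25/197) = 0.03085.
z = (0.77665 − 0.75)/0.03085 = 0.02665/0.03085 = 0.864.
p-value = P(Z > 0.864) ≈ 0.1938; since p > α = 0.05, fail to reject H₀.

z = 0.864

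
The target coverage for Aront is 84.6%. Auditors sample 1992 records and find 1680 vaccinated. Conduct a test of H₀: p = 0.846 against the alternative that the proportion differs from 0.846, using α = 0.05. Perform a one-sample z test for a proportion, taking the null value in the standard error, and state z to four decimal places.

z = -0.3248

p̂ = 1680/1992 ≈ 0.843373.
SE = √(p₀(1−p₀)/n) = √(0.13028/1992) = 0.008087.
z = (0.843373 − 0.846)/0.008087 = -0.002627/0.008087 = -0.3248.
Two-sided p-value ≈ 2·Φ(−0.325) = 0.7454; since p > α = 0.05, fail to reject H₀.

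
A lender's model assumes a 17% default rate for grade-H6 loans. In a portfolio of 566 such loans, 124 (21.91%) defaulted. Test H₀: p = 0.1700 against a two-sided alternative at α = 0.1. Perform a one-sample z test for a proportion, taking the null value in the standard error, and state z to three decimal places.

p̂ = 124/566 = 0.219081.
Standard error under H₀: √(0.17×0.83/566) = 0.015789.
z = (0.219081 − 0.17)/0.015789 = 0.049081/0.015789 = 3.109.
p-value = 2·P(Z > 3.109) ≈ 0.0019, so at α = 0.1 we reject H₀.

z = 3.109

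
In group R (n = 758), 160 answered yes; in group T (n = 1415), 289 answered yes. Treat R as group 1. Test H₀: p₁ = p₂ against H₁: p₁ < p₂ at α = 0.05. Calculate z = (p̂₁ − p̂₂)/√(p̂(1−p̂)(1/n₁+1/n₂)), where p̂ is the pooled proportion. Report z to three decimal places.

p̂₁ = 160/758 = 0.21108, p̂₂ = 289/1415 = 0.20424.
Pooled p̂ = (160+289)/(758+1415) = 449/2173 = 0.20663.
SE = √(0.163932 × 0.00202597) = 0.01822.
z = (0.21108 − 0.20424)/0.01822 = 0.00684/0.01822 = 0.375.
p-value = P(Z < 0.375) ≈ 0.6463. With α = 0.05, fail to reject H₀.

z = 0.375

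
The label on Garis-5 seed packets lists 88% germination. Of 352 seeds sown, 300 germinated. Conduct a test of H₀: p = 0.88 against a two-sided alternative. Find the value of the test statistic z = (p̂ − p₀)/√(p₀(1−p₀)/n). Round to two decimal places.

z = -1.60

p̂ = 300/352 = 0.8523.
SE = √(p₀(1−p₀)/n) = √(0.1056/352) = 0.0173.
z = (0.8523 − 0.88)/0.0173 = -0.0277/0.0173 = -1.60.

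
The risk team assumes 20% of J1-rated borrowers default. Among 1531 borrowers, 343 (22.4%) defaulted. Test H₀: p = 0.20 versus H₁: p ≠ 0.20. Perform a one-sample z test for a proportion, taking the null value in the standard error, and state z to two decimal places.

p̂ = 343/1531 ≈ 0.2240.
Under H₀, SE = √(0.2·0.8/1531) = √(0.000104507) = 0.0102.
z = (0.2240 − 0.2)/0.0102 = 0.0240/0.0102 = 2.35.

z = 2.35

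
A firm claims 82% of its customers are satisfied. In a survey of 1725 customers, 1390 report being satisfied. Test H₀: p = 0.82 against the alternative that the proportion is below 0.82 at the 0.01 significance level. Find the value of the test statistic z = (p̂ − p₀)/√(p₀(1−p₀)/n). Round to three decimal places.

p̂ = 1390/1725 = 0.80580.
Standard error under H₀: √(0.82×0.18/1725) = 0.00925.
z = (0.80580 − 0.82)/0.00925 = -0.01420/0.00925 = -1.535.
p-value = P(Z < -1.535) ≈ 0.0623, so at α = 0.01 we fail to reject H₀.

z = -1.535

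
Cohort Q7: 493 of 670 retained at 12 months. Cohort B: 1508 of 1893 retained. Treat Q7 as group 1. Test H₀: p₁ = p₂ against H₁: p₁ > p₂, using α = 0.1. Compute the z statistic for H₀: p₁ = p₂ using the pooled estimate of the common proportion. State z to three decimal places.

z = -3.269

p̂₁ = 493/670 = 0.73582, p̂₂ = 1508/1893 = 0.79662.
Pooled p̂ = (493+1508)/(670+1893) = 2001/2563 = 0.78073.
SE = √(p̂(1−p̂)(1/n₁+1/n₂)) = √(0.78073·0.21927·0.0020208) = √(0.000345947) = 0.01860.
z = (0.73582 − 0.79662)/0.01860 = -0.06080/0.01860 = -3.269.
p-value = P(Z > -3.269) ≈ 0.9995; since p > α = 0.1, fail to reject H₀.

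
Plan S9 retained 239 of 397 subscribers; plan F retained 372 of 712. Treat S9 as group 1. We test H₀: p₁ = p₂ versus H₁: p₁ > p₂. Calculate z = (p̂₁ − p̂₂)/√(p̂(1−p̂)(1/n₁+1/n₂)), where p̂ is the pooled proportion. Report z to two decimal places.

z = 2.55

p̂₁ = 239/397 ≈ 0.6020, p̂₂ = 372/712 ≈ 0.5225.
Pooled p̂ = (239+372)/(397+712) = 611/1109 = 0.5509.
SE = √(0.247404 × 0.00392339) = 0.0312.
z = (0.6020 − 0.5225)/0.0312 = 0.0795/0.0312 = 2.55.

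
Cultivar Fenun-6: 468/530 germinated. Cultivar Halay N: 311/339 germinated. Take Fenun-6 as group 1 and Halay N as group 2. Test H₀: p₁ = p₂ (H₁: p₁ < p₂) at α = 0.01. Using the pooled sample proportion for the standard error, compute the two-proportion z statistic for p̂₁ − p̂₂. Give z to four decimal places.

p̂₁ = 468/530 ≈ 0.8830189, p̂₂ = 311/339 ≈ 0.9174041.
Pooled p̂ = (468+311)/(530+339) = 779/869 = 0.8964327.
SE = √(p̂(1−p̂)(1/n₁+1/n₂)) = √(0.8964327·0.1035673·0.00483664) = √(0.00044904) = 0.0211906.
z = (0.8830189 − 0.9174041)/0.0211906 = -0.0343852/0.0211906 = -1.6227.
p-value = P(Z < -1.623) ≈ 0.0523; since p > α = 0.01, fail to reject H₀.

z = -1.6227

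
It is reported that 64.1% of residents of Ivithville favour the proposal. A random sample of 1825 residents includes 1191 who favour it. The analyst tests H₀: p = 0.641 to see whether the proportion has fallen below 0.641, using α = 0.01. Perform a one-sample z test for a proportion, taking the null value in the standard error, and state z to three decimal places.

p̂ = 1191/1825 = 0.65260.
SE = √(p₀(1−p₀)/n) = √(0.23012/1825) = 0.01123.
z = (0.65260 − 0.641)/0.01123 = 0.01160/0.01123 = 1.033.
p-value = P(Z < 1.033) ≈ 0.8493; since p > α = 0.01, fail to reject H₀.

z = 1.033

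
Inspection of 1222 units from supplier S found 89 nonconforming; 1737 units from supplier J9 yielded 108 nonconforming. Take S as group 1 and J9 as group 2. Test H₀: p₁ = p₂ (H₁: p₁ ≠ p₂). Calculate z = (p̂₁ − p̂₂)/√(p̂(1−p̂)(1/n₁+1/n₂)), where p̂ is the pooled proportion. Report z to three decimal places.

p̂₁ = 89/1222 ≈ 0.072831, p̂₂ = 108/1737 ≈ 0.062176.
Pooled p̂ = (89+108)/(1222+1737) = 197/2959 = 0.066577.
SE = √(p̂(1−p̂)(1/n₁+1/n₂)) = √(0.066577·0.933423·0.00139404) = √(8.66311e-05) = 0.009308.
z = (0.072831 − 0.062176)/0.009308 = 0.010655/0.009308 = 1.145.

z = 1.145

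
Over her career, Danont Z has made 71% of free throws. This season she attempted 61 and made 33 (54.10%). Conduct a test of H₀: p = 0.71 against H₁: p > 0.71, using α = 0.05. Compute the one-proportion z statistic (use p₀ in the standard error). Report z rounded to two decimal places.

p̂ = 33/61 = 0.5410.
Standard error under H₀: √(0.71×0.29/61) = 0.0581.
z = (0.5410 − 0.71)/0.0581 = -0.1690/0.0581 = -2.91.
p-value = P(Z > -2.909) ≈ 0.9982; since p > α = 0.05, fail to reject H₀.

z = -2.91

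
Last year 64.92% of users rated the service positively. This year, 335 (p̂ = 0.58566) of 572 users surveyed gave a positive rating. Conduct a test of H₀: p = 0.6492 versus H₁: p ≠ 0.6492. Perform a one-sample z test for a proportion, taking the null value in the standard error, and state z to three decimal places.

z = -3.184

p̂ = 335/572 = 0.585664.
Under H₀, SE = √(0.6492·0.3508/572) = √(0.000398146) = 0.019954.
z = (0.585664 − 0.6492)/0.019954 = -0.063536/0.019954 = -3.184.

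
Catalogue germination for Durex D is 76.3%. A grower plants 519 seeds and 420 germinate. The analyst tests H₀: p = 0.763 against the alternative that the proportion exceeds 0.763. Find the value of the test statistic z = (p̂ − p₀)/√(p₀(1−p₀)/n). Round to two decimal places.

z = 2.48

p̂ = 420/519 = 0.80925.
SE = √(p₀(1−p₀)/n) = √(0.18083/519) = 0.01867.
z = (0.80925 − 0.763)/0.01867 = 0.04625/0.01867 = 2.48.
p-value = P(Z > 2.478) ≈ 0.0066.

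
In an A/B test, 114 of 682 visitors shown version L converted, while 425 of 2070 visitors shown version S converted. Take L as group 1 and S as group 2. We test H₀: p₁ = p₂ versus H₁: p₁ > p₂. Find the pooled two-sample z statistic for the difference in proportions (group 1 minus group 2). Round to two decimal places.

z = -2.18

p̂₁ = 114/682 = 0.1672, p̂₂ = 425/2070 = 0.2053.
Pooled p̂ = (114+425)/(682+2070) = 539/2752 = 0.1959.
SE = √(p̂(1−p̂)(1/n₁+1/n₂)) = √(0.1959·0.8041·0.00194937) = √(0.00030702) = 0.0175.
z = (0.1672 − 0.2053)/0.0175 = -0.0381/0.0175 = -2.18.
p-value = P(Z > -2.178) ≈ 0.9853.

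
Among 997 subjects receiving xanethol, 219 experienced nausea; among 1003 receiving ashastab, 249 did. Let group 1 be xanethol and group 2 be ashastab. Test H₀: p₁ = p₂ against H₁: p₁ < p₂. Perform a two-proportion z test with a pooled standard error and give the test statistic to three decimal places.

p̂₁ = 219/997 ≈ 0.219659, p̂₂ = 249/1003 ≈ 0.248255.
Pooled p̂ = (219+249)/(997+1003) = 468/2000 = 0.234000.
SE = √(0.179244 × 0.00200002) = 0.018934.
z = (0.219659 − 0.248255)/0.018934 = -0.028596/0.018934 = -1.510.

z = -1.510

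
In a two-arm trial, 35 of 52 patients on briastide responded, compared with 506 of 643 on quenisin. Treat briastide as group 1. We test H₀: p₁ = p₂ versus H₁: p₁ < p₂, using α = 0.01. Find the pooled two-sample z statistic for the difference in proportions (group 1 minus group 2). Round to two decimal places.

z = -1.90

p̂₁ = 35/52 ≈ 0.6731, p̂₂ = 506/643 ≈ 0.7869.
Pooled p̂ = (35+506)/(52+643) = 541/695 = 0.7784.
SE = √(p̂(1−p̂)(1/n₁+1/n₂)) = √(0.7784·0.2216·0.020786) = √(0.00358525) = 0.0599.
z = (0.6731 − 0.7869)/0.0599 = -0.1138/0.0599 = -1.90.
p-value = P(Z < -1.902) ≈ 0.0286. With α = 0.01, fail to reject H₀.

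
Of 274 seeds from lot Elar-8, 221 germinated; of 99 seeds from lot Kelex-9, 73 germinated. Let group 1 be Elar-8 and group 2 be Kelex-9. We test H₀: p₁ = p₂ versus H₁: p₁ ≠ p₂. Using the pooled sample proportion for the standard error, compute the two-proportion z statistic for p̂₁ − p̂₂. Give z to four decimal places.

z = 1.4442

p̂₁ = 221/274 = 0.806569, p̂₂ = 73/99 = 0.737374.
Pooled p̂ = (221+73)/(274+99) = 294/373 = 0.788204.
SE = √(p̂(1−p̂)(1/n₁+1/n₂)) = √(0.788204·0.211796·0.0137506) = √(0.00229551) = 0.047912.
z = (0.806569 − 0.737374)/0.047912 = 0.069195/0.047912 = 1.4442.
Two-sided p-value ≈ 2·Φ(−1.444) = 0.1487.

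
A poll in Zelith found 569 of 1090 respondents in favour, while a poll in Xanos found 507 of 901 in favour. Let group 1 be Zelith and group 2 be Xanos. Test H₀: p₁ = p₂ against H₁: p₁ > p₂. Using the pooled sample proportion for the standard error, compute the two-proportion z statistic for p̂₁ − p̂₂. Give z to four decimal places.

p̂₁ = 569/1090 = 0.5220183, p̂₂ = 507/901 = 0.5627081.
Pooled p̂ = (569+507)/(1090+901) = 1076/1991 = 0.5404319.
SE = √(p̂(1−p̂)(1/n₁+1/n₂)) = √(0.5404319·0.4595681·0.00202731) = √(0.000503513) = 0.0224391.
z = (0.5220183 − 0.5627081)/0.0224391 = -0.0406898/0.0224391 = -1.8133.

z = -1.8133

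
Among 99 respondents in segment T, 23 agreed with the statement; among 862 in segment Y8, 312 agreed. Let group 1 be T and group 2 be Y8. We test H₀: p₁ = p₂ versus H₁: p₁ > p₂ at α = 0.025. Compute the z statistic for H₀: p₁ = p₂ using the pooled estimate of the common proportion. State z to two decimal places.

z = -2.56

p̂₁ = 23/99 = 0.2323, p̂₂ = 312/862 = 0.3619.
Pooled p̂ = (23+312)/(99+862) = 335/961 = 0.3486.
SE = √(0.227077 × 0.0112611) = 0.0506.
z = (0.2323 − 0.3619)/0.0506 = -0.1296/0.0506 = -2.56.
p-value = P(Z > -2.563) ≈ 0.9948. With α = 0.025, fail to reject H₀.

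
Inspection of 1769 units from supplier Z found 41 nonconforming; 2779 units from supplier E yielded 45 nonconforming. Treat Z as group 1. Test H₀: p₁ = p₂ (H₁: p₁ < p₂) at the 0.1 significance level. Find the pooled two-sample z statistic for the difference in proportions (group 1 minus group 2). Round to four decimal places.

p̂₁ = 41/1769 = 0.0231769, p̂₂ = 45/2779 = 0.0161929.
Pooled p̂ = (41+45)/(1769+2779) = 86/4548 = 0.0189094.
SE = √(0.0185518 × 0.000925133) = 0.0041428.
z = (0.0231769 − 0.0161929)/0.0041428 = 0.0069840/0.0041428 = 1.6858.
p-value = P(Z < 1.686) ≈ 0.9541. With α = 0.1, fail to reject H₀.

z = 1.6858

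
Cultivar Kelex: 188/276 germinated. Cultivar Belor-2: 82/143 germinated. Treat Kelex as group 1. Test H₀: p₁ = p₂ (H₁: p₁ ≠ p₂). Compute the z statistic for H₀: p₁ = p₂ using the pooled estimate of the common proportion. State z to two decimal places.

z = 2.18

p̂₁ = 188/276 ≈ 0.68116, p̂₂ = 82/143 ≈ 0.57343.
Pooled p̂ = (188+82)/(276+143) = 270/419 = 0.64439.
SE = √(0.229151 × 0.0106162) = 0.04932.
z = (0.68116 − 0.57343)/0.04932 = 0.10773/0.04932 = 2.18.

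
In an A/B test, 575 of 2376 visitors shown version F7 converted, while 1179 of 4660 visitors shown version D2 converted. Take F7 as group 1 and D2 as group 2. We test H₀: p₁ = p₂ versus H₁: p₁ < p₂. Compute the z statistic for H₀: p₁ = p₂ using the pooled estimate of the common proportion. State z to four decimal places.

z = -1.0088

p̂₁ = 575/2376 = 0.242003, p̂₂ = 1179/4660 = 0.253004.
Pooled p̂ = (575+1179)/(2376+4660) = 1754/7036 = 0.249289.
SE = √(0.187144 × 0.000635468) = 0.010905.
z = (0.242003 − 0.253004)/0.010905 = -0.011001/0.010905 = -1.0088.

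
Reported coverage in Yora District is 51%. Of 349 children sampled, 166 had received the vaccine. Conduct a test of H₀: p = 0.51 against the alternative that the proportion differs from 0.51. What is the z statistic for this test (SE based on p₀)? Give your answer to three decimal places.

z = -1.284

p̂ = 166/349 ≈ 0.47564.
Under H₀, SE = √(0.51·0.49/349) = √(0.000716046) = 0.02676.
z = (0.47564 − 0.51)/0.02676 = -0.03436/0.02676 = -1.284.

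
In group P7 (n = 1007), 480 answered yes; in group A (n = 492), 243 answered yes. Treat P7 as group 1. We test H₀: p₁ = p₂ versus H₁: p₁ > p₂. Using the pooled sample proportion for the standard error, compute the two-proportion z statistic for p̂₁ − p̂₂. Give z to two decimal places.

z = -0.63

p̂₁ = 480/1007 ≈ 0.4767, p̂₂ = 243/492 ≈ 0.4939.
Pooled p̂ = (480+243)/(1007+492) = 723/1499 = 0.4823.
SE = √(p̂(1−p̂)(1/n₁+1/n₂)) = √(0.4823·0.5177·0.00302557) = √(0.000755447) = 0.0275.
z = (0.4767 − 0.4939)/0.0275 = -0.0172/0.0275 = -0.63.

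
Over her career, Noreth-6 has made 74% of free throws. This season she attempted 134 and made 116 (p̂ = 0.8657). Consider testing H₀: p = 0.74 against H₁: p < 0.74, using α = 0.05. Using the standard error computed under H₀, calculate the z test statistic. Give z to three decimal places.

p̂ = 116/134 = 0.86567.
SE = √(p₀(1−p₀)/n) = √(0.1924/134) = 0.03789.
z = (0.86567 − 0.74)/0.03789 = 0.12567/0.03789 = 3.317.
p-value = P(Z < 3.317) ≈ 0.9995; since p > α = 0.05, fail to reject H₀.

z = 3.317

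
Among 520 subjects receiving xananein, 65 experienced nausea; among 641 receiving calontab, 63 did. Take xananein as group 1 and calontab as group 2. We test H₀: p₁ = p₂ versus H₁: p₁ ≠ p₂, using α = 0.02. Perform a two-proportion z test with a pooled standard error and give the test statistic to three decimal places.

z = 1.445

p̂₁ = 65/520 = 0.125000, p̂₂ = 63/641 = 0.098284.
Pooled p̂ = (65+63)/(520+641) = 128/1161 = 0.110250.
SE = √(p̂(1−p̂)(1/n₁+1/n₂)) = √(0.110250·0.889750·0.00348314) = √(0.000341678) = 0.018485.
z = (0.125000 − 0.098284)/0.018485 = 0.026716/0.018485 = 1.445.
Two-sided p-value ≈ 2·Φ(−1.445) = 0.1484. With α = 0.02, fail to reject H₀.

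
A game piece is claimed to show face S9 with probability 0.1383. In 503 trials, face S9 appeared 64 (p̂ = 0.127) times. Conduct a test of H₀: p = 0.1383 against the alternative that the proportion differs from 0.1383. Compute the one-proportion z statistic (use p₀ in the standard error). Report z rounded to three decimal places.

z = -0.719

p̂ = 64/503 = 0.12724.
Under H₀, SE = √(0.1383·0.8617/503) = √(0.000236925) = 0.01539.
z = (0.12724 − 0.1383)/0.01539 = -0.01106/0.01539 = -0.719.
Two-sided p-value ≈ 2·Φ(−0.719) = 0.4723.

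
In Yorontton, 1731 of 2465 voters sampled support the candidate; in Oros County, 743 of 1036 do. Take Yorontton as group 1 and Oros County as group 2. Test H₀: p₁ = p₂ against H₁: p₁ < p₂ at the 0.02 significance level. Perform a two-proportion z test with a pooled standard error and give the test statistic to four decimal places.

z = -0.8868

p̂₁ = 1731/2465 ≈ 0.702231, p̂₂ = 743/1036 ≈ 0.717181.
Pooled p̂ = (1731+743)/(2465+1036) = 2474/3501 = 0.706655.
SE = √(0.207294 × 0.00137093) = 0.016858.
z = (0.702231 − 0.717181)/0.016858 = -0.014950/0.016858 = -0.8868.
p-value = P(Z < -0.887) ≈ 0.1876; since p > α = 0.02, fail to reject H₀.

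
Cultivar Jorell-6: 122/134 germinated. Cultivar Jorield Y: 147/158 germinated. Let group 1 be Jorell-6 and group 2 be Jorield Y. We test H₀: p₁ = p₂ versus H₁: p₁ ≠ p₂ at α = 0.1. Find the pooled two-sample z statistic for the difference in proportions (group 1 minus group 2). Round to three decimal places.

z = -0.630

p̂₁ = 122/134 = 0.91045, p̂₂ = 147/158 = 0.93038.
Pooled p̂ = (122+147)/(134+158) = 269/292 = 0.92123.
SE = √(p̂(1−p̂)(1/n₁+1/n₂)) = √(0.92123·0.07877·0.0137918) = √(0.00100077) = 0.03163.
z = (0.91045 − 0.93038)/0.03163 = -0.01993/0.03163 = -0.630.
Two-sided p-value ≈ 2·Φ(−0.630) = 0.5287. With α = 0.1, fail to reject H₀.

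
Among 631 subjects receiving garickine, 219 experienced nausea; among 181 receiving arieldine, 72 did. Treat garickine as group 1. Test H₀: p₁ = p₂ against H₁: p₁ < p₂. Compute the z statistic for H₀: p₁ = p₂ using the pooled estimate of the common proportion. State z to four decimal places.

z = -1.2545

p̂₁ = 219/631 ≈ 0.347068, p̂₂ = 72/181 ≈ 0.397790.
Pooled p̂ = (219+72)/(631+181) = 291/812 = 0.358374.
SE = √(p̂(1−p̂)(1/n₁+1/n₂)) = √(0.358374·0.641626·0.00710965) = √(0.00163481) = 0.040433.
z = (0.347068 − 0.397790)/0.040433 = -0.050722/0.040433 = -1.2545.
p-value = P(Z < -1.254) ≈ 0.1048.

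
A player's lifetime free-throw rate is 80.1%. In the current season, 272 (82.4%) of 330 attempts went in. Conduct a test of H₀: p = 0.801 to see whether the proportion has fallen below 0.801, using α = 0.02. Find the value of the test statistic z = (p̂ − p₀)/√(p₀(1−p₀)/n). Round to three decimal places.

z = 1.058

p̂ = 272/330 = 0.824242.
SE = √(p₀(1−p₀)/n) = √(0.1594/330) = 0.021978.
z = (0.824242 − 0.801)/0.021978 = 0.023242/0.021978 = 1.058.
p-value = P(Z < 1.058) ≈ 0.8549, so at α = 0.02 we fail to reject H₀.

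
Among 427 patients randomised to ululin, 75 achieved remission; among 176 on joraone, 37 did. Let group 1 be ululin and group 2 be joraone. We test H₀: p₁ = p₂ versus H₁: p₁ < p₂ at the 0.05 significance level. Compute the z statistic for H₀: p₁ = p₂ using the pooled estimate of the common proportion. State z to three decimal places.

p̂₁ = 75/427 ≈ 0.17564, p̂₂ = 37/176 ≈ 0.21023.
Pooled p̂ = (75+37)/(427+176) = 112/603 = 0.18574.
SE = √(p̂(1−p̂)(1/n₁+1/n₂)) = √(0.18574·0.81426·0.00802374) = √(0.00121351) = 0.03484.
z = (0.17564 − 0.21023)/0.03484 = -0.03459/0.03484 = -0.993.
p-value = P(Z < -0.993) ≈ 0.1604; since p > α = 0.05, fail to reject H₀.

z = -0.993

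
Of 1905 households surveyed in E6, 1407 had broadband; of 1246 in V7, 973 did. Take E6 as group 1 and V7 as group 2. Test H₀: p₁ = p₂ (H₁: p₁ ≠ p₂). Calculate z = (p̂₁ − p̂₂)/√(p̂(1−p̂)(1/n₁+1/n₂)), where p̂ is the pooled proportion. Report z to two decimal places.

z = -2.70

p̂₁ = 1407/1905 = 0.73858, p̂₂ = 973/1246 = 0.78090.
Pooled p̂ = (1407+973)/(1905+1246) = 2380/3151 = 0.75532.
SE = √(p̂(1−p̂)(1/n₁+1/n₂)) = √(0.75532·0.24468·0.0013275) = √(0.000245341) = 0.01566.
z = (0.73858 − 0.78090)/0.01566 = -0.04232/0.01566 = -2.70.
p-value = 2·P(Z > 2.702) ≈ 0.0069.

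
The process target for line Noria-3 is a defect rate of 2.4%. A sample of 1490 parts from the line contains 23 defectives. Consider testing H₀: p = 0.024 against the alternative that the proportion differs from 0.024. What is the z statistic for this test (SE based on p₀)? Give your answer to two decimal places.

z = -2.16

p̂ = 23/1490 = 0.01544.
SE = √(p₀(1−p₀)/n) = √(0.023424/1490) = 0.00396.
z = (0.01544 − 0.024)/0.00396 = -0.00856/0.00396 = -2.16.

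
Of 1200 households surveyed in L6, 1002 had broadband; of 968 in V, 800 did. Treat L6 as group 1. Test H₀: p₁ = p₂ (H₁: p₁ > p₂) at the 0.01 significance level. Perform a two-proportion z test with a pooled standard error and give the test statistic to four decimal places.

p̂₁ = 1002/1200 = 0.835000, p̂₂ = 800/968 = 0.826446.
Pooled p̂ = (1002+800)/(1200+968) = 1802/2168 = 0.831181.
SE = √(0.140319 × 0.00186639) = 0.016183.
z = (0.835000 − 0.826446)/0.016183 = 0.008554/0.016183 = 0.5286.
p-value = P(Z > 0.529) ≈ 0.2986. With α = 0.01, fail to reject H₀.

z = 0.5286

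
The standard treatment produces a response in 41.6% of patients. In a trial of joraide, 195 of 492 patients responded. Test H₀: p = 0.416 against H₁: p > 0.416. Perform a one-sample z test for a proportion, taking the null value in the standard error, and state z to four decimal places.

p̂ = 195/492 = 0.396341.
Under H₀, SE = √(0.416·0.584/492) = √(0.000493789) = 0.022221.
z = (0.396341 − 0.416)/0.022221 = -0.019659/0.022221 = -0.8847.
p-value = P(Z > -0.885) ≈ 0.8118.

z = -0.8847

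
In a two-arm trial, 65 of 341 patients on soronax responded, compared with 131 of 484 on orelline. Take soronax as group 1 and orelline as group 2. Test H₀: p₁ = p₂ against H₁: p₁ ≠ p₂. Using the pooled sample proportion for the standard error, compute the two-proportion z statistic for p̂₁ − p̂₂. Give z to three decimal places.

z = -2.660

p̂₁ = 65/341 = 0.19062, p̂₂ = 131/484 = 0.27066.
Pooled p̂ = (65+131)/(341+484) = 196/825 = 0.23758.
SE = √(p̂(1−p̂)(1/n₁+1/n₂)) = √(0.23758·0.76242·0.00499867) = √(0.000905426) = 0.03009.
z = (0.19062 − 0.27066)/0.03009 = -0.08004/0.03009 = -2.660.
p-value = 2·P(Z > 2.660) ≈ 0.0078.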